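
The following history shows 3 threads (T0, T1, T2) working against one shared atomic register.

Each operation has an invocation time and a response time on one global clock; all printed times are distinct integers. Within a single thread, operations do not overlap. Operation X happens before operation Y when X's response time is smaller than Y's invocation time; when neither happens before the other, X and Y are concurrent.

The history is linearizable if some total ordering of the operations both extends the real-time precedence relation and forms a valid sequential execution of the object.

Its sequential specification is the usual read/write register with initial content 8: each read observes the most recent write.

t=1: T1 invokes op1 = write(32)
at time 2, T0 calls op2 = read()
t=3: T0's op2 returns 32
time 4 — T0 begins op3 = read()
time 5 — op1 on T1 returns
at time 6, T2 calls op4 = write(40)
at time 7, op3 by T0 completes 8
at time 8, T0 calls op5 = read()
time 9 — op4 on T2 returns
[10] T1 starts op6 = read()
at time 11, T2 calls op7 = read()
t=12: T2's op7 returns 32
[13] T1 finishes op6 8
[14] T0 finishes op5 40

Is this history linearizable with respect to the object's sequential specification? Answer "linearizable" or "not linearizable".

events 1..6 are fine; event 7 — the response of op3 at time 7 — makes the prefix non-linearizable
all 3 real-time-respecting orders fail — 3 completed atomic register operations, no legal replay
every completion of the 1 pending operation (op4) was checked; none linearizes
one such order, op1, op2, op3 (pending dropped), breaks at step 3 where op3 read() → 8 is illegal
one such order, op2, op1, op3 (pending dropped), breaks at step 1 where op2 read() → 32 is illegal

not linearizable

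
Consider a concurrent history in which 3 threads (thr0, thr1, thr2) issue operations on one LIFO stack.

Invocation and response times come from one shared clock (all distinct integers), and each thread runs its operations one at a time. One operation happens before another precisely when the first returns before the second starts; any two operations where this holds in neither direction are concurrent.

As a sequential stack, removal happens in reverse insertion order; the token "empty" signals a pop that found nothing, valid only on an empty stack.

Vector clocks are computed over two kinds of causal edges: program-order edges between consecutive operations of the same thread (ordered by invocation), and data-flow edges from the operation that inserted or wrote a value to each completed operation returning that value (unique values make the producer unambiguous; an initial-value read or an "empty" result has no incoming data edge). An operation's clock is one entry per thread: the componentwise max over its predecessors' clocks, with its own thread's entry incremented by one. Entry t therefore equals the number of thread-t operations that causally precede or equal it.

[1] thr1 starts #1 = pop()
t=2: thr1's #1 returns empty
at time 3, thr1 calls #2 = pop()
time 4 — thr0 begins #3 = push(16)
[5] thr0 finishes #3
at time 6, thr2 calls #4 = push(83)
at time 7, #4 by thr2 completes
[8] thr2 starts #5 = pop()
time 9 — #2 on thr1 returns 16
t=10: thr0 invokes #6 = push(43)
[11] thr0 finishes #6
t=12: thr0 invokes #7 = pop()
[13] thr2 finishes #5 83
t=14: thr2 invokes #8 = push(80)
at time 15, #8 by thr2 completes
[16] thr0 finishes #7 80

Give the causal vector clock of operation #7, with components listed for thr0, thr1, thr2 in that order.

(3, 0, 3)

root op #4, invoked 6: fresh clock plus thr2's own tick → (0, 0, 1)
root op #1, invoked 1: fresh clock plus thr1's own tick → (0, 1, 0)
root op #3, invoked 4: fresh clock plus thr0's own tick → (1, 0, 0)
#5, invoked 8, takes VC(#4)=(0, 0, 1) under max, adds 1 for thr2 → (0, 0, 2)
#6, invoked 10, takes VC(#3)=(1, 0, 0) under max, adds 1 for thr0 → (2, 0, 0)
#8, invoked 14, takes VC(#5)=(0, 0, 2) under max, adds 1 for thr2 → (0, 0, 3)
#2, invoked 3, takes VC(#1)=(0, 1, 0), VC(#3)=(1, 0, 0) under max, adds 1 for thr1 → (1, 2, 0)
#7, invoked 12, takes VC(#6)=(2, 0, 0), VC(#8)=(0, 0, 3) under max, adds 1 for thr0 → (3, 0, 3)
target: VC(#7) = (3, 0, 3)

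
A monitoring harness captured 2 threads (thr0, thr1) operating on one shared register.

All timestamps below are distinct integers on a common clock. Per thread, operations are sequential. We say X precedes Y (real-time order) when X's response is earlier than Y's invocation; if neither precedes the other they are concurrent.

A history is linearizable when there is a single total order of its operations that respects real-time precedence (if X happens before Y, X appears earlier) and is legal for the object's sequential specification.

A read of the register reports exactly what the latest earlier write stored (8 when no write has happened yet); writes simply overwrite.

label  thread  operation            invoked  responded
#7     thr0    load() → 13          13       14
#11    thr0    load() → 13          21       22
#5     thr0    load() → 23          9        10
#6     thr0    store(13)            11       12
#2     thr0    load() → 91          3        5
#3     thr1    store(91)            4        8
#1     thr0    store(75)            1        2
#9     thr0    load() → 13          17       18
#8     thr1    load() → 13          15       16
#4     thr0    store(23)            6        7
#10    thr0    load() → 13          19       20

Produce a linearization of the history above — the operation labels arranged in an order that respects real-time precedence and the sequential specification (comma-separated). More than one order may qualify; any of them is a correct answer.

#1, #3, #2, #4, #5, #6, #7, #8, #9, #10, #11

after step 1 (#1 store(75)): value 75
after step 2 (#3 store(91)): value 91
after step 3 (#2 load() → 91): value 91
after step 4 (#4 store(23)): value 23
after step 5 (#5 load() → 23): value 23
after step 6 (#6 store(13)): value 13
after step 7 (#7 load() → 13): value 13
after step 8 (#8 load() → 13): value 13
after step 9 (#9 load() → 13): value 13
after step 10 (#10 load() → 13): value 13
after step 11 (#11 load() → 13): value 13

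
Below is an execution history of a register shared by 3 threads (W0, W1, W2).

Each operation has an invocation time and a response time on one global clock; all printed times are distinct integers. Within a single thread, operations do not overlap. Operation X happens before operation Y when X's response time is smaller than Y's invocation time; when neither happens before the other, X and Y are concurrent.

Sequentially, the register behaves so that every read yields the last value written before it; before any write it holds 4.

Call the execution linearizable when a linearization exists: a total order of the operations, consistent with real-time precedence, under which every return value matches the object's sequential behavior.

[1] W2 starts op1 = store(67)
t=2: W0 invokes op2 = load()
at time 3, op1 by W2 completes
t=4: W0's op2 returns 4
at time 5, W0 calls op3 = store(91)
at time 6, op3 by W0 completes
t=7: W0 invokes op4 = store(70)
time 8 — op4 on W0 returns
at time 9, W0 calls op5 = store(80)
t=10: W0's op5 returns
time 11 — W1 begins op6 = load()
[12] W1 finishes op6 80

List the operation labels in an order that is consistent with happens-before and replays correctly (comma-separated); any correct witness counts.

step 1: op2 load() → 4 — value 4
step 2: op1 store(67) — value 67
step 3: op3 store(91) — value 91
step 4: op4 store(70) — value 70
step 5: op5 store(80) — value 80
step 6: op6 load() → 80 — value 80

op2, op1, op3, op4, op5, op6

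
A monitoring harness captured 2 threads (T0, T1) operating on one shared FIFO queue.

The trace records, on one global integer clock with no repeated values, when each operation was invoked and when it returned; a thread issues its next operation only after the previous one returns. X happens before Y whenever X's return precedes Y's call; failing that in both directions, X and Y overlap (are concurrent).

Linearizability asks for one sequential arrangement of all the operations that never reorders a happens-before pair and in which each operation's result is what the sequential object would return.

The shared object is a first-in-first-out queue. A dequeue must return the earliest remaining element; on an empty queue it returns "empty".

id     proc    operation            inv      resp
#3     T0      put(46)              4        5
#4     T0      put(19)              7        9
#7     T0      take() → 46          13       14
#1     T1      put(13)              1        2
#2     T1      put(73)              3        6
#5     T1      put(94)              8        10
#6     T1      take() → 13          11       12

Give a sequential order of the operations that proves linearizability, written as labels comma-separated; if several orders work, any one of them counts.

#1, #3, #2, #4, #5, #6, #7

step 1: #1 put(13) — queue <13>
step 2: #3 put(46) — queue <13,46>
step 3: #2 put(73) — queue <13,46,73>
step 4: #4 put(19) — queue <13,46,73,19>
step 5: #5 put(94) — queue <13,46,73,19,94>
step 6: #6 take() → 13 — queue <46,73,19,94>
step 7: #7 take() → 46 — queue <73,19,94>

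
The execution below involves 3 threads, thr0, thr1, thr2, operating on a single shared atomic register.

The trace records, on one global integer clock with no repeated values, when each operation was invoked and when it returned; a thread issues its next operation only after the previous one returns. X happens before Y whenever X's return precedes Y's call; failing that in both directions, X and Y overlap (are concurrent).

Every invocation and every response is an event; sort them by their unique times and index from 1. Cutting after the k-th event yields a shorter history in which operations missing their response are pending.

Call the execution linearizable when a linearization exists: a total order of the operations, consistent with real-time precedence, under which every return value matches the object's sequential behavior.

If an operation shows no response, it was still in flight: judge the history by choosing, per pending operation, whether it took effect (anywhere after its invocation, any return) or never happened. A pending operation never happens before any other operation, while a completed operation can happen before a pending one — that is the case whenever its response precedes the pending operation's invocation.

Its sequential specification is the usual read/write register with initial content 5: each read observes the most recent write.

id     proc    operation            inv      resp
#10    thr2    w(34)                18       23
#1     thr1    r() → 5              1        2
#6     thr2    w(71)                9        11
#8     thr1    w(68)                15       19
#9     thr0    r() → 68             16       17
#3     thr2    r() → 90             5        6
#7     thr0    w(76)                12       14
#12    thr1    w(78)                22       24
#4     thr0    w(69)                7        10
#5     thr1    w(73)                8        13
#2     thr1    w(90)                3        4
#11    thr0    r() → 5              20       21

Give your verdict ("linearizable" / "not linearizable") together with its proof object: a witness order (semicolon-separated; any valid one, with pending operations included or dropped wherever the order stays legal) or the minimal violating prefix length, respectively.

events 1..20 are fine; event 21 — the response of #11 at time 21 — makes the prefix non-linearizable
10 completed operations, 16 real-time-consistent orders — every atomic register replay fails
every completion of the 1 pending operation (#10) was checked; none linearizes
take #1, #2, #3, #4, #5, #6, #7, #8, #9, #11 (pending dropped): step 10 already fails, because #11 r() → 5 cannot occur there
take #1, #2, #3, #4, #5, #6, #7, #9, #8, #11 (pending dropped): step 8 already fails, because #9 r() → 68 cannot occur there

not linearizable — minimal violating prefix: 21 events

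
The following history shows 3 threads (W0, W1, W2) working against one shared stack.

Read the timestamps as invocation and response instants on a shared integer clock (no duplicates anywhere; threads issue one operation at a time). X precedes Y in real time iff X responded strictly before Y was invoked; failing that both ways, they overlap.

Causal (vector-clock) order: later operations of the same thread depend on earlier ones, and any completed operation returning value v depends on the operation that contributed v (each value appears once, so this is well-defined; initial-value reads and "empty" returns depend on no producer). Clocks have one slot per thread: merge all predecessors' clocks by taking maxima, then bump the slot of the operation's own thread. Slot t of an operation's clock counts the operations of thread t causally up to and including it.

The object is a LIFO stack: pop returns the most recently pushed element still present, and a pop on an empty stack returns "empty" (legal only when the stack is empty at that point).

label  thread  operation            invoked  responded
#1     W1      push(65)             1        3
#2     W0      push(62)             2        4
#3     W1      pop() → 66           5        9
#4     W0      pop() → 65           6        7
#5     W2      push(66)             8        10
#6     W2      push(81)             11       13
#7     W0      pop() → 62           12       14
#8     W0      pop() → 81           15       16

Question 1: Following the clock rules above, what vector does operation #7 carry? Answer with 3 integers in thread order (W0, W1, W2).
Answer: (3, 1, 0)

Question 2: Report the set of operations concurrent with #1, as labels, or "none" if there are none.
Answer: #2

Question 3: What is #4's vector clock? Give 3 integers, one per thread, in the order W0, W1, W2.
Answer: (2, 1, 0)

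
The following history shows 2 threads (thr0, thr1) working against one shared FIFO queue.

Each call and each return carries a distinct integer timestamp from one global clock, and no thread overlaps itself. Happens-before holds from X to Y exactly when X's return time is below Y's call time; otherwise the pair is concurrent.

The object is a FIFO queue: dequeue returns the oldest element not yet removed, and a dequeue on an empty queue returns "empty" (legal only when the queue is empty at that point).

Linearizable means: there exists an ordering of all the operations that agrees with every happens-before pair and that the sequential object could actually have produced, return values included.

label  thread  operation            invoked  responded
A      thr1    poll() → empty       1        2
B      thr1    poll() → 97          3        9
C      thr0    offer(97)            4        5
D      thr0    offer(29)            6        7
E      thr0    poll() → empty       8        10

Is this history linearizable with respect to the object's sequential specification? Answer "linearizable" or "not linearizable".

not linearizable

events 1..9 are fine; event 10 — the response of E at time 10 — makes the prefix non-linearizable
real-time-consistent orders of the 5 completed operations: 4 — all fail the FIFO queue replay
one such order, A, B, C, D, E, breaks at step 2 where B poll() → 97 is illegal
one such order, A, C, B, D, E, breaks at step 5 where E poll() → empty is illegal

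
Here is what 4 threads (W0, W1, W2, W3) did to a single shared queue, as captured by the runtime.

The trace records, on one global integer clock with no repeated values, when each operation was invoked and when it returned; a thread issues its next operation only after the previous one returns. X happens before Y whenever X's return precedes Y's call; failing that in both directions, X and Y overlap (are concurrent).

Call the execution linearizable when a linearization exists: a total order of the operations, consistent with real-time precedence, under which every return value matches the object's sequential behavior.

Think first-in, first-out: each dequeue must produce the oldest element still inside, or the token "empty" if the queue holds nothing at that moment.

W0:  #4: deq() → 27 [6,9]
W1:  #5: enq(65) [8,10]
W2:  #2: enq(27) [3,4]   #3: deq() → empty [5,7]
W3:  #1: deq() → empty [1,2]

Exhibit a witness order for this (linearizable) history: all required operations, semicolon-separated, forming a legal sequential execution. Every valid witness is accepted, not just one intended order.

step 1: #1 deq() → empty — queue <>
step 2: #2 enq(27) — queue <27>
step 3: #4 deq() → 27 — queue <>
step 4: #3 deq() → empty — queue <>
step 5: #5 enq(65) — queue <65>

#1; #2; #4; #3; #5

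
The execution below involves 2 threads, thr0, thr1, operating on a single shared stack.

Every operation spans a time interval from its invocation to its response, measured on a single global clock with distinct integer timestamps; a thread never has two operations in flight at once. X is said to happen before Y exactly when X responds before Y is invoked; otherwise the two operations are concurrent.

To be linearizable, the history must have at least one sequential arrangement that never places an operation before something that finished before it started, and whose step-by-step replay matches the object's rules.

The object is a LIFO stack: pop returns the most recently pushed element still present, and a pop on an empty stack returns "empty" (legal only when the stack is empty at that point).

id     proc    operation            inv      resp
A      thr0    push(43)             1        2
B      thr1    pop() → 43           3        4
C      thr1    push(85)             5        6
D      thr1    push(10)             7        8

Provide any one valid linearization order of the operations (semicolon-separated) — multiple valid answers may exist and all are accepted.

step 1: A push(43) — stack <43>
step 2: B pop() → 43 — stack <>
step 3: C push(85) — stack <85>
step 4: D push(10) — stack <85,10>

A; B; C; D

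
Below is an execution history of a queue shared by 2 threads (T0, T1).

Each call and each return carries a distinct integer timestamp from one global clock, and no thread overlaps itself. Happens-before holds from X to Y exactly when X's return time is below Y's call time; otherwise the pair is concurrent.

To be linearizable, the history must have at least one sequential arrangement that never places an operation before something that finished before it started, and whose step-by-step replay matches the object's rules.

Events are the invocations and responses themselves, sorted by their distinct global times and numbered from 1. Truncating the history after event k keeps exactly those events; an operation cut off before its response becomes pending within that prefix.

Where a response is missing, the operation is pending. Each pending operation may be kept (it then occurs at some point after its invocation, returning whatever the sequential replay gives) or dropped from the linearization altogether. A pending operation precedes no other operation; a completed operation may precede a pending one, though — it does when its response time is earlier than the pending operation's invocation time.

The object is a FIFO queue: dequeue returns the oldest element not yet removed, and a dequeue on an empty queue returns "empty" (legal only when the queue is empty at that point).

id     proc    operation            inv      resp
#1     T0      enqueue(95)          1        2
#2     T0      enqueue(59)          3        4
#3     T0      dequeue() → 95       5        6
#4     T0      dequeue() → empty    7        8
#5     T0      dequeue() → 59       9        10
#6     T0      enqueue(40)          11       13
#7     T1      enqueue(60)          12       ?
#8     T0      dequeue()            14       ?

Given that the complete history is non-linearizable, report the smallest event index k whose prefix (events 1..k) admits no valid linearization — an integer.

8

events 1..7 are still linearizable — one witness is #1, #2, #3:
step 1: #1 enqueue(95) — queue <95>
step 2: #2 enqueue(59) — queue <95,59>
step 3: #3 dequeue() → 95 — queue <59>
event 8 — #4's response, time 8 — after it, nothing linearizes
e.g. #1, #2, #3, #4: illegal at step 4, since #4 dequeue() → empty cannot apply there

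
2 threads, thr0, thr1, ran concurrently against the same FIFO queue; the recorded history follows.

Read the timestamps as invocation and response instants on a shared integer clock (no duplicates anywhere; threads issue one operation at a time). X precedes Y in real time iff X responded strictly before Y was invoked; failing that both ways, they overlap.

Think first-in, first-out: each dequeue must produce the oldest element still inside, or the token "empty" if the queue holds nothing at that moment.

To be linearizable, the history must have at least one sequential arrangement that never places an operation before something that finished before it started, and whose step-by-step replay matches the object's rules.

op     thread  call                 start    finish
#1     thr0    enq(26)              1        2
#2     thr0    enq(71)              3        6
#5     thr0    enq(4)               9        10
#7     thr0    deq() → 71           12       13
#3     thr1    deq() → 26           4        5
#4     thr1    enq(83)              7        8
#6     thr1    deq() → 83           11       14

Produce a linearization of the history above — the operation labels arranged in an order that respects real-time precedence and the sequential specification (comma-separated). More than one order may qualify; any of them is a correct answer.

#1, #2, #3, #4, #5, #7, #6

after step 1 (#1 enq(26)): queue <26>
after step 2 (#2 enq(71)): queue <26,71>
after step 3 (#3 deq() → 26): queue <71>
after step 4 (#4 enq(83)): queue <71,83>
after step 5 (#5 enq(4)): queue <71,83,4>
after step 6 (#7 deq() → 71): queue <83,4>
after step 7 (#6 deq() → 83): queue <4>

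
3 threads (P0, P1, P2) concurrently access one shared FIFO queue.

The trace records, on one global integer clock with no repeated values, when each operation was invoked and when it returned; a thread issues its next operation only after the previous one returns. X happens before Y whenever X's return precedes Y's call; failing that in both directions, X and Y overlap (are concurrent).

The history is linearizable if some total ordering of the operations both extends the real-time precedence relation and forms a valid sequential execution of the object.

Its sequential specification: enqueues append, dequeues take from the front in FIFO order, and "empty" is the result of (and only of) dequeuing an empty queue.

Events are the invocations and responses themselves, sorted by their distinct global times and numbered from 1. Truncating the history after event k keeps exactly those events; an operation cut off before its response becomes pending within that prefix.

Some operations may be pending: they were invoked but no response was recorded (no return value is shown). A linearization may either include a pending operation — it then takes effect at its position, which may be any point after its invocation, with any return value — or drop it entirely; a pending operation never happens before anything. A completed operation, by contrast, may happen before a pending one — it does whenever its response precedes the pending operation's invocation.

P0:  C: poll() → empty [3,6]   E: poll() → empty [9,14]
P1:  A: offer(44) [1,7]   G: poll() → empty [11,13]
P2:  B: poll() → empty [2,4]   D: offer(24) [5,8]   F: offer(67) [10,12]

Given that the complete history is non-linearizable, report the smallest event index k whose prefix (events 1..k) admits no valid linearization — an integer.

events 1..12 are linearizable, e.g. via B, C, A, D, E, F:
step 1: B poll() → empty — queue <>
step 2: C poll() → empty — queue <>
step 3: A offer(44) — queue <44>
step 4: D offer(24) — queue <44,24>
step 5: E poll() (pending, included) — queue <24>
step 6: F offer(67) — queue <24,67>
include event 13 — G responding at 13 — and every candidate order breaks
completion choices over the 1 pending operation (E) were checked; none helps
one such order, A, B, C, D, F, G (pending dropped), breaks at step 2 where B poll() → empty is illegal
one such order, A, B, C, D, G, F (pending dropped), breaks at step 2 where B poll() → empty is illegal

13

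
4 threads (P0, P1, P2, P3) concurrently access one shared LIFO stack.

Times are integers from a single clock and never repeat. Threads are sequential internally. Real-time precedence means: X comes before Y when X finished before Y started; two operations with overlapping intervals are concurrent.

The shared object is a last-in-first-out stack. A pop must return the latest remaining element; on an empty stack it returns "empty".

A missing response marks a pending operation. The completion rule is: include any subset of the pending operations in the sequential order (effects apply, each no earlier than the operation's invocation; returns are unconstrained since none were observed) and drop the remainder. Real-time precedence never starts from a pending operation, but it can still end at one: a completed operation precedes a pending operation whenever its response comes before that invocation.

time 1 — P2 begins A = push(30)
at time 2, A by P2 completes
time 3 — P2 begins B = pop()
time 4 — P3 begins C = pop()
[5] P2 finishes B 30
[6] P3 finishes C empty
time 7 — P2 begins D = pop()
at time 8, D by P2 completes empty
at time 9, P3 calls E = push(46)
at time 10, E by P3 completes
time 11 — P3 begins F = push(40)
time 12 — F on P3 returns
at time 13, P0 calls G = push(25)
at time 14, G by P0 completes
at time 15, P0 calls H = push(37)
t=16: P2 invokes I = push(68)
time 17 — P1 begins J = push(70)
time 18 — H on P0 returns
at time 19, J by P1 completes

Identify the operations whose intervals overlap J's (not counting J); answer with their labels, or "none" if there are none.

H, I

J spans [17,19]; an op avoiding the whole window 17..19 is ordered, any other is concurrent
A [1,2]: before
B [3,5]: before
C [4,6]: before
D [7,8]: before
E [9,10]: before
F [11,12]: before
G [13,14]: before
H [15,18]: concurrent
I [16,…): concurrent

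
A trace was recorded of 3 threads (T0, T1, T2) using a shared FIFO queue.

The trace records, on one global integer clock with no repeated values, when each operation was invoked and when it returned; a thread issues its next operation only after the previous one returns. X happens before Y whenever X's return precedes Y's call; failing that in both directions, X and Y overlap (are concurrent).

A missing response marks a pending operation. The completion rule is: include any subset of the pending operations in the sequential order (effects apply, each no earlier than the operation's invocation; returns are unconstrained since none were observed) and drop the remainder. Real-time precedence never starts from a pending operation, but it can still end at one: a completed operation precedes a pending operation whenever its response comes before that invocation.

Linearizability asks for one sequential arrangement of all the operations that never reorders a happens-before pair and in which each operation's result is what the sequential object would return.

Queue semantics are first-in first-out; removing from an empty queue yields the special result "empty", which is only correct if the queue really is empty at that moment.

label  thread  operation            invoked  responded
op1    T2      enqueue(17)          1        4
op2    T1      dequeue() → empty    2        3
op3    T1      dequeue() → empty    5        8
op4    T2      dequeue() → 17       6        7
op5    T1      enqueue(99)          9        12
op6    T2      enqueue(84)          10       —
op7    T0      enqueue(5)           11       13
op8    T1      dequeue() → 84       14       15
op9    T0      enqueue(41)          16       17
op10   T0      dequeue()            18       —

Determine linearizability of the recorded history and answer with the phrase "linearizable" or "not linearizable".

linearizable

a witness: op2, op1, op4, op3, op6, op5, op7, op8, op9
1. op2 dequeue() → empty, leaving queue <>
2. op1 enqueue(17), leaving queue <17>
3. op4 dequeue() → 17, leaving queue <>
4. op3 dequeue() → empty, leaving queue <>
5. op6 enqueue(84) (pending, included), leaving queue <84>
6. op5 enqueue(99), leaving queue <84,99>
7. op7 enqueue(5), leaving queue <84,99,5>
8. op8 dequeue() → 84, leaving queue <99,5>
9. op9 enqueue(41), leaving queue <99,5,41>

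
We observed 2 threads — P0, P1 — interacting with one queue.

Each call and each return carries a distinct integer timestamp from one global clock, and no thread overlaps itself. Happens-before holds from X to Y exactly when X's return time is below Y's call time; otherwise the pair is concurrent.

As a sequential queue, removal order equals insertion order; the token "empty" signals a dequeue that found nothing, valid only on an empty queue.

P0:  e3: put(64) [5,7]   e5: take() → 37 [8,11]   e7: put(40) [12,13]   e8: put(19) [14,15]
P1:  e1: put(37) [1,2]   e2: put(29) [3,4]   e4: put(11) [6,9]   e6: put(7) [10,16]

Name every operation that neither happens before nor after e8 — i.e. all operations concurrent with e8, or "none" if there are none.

e6

concurrent with e8 ([14,15]): every op whose interval crosses 14..15
e1 [1,2]: before
e2 [3,4]: before
e3 [5,7]: before
e4 [6,9]: before
e5 [8,11]: before
e6 [10,16]: concurrent
e7 [12,13]: before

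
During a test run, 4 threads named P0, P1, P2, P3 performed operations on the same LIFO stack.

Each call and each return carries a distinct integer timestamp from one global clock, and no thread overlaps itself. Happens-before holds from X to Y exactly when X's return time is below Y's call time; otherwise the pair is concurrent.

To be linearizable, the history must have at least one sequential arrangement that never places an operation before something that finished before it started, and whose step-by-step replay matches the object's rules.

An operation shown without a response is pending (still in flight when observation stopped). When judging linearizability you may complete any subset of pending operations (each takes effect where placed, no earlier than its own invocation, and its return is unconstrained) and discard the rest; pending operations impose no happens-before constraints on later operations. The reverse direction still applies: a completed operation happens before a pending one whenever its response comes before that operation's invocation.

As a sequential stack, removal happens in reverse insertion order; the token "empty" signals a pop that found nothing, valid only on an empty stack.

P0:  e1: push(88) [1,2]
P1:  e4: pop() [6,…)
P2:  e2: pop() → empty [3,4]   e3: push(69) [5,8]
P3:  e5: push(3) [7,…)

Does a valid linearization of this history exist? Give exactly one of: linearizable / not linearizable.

the violation lands at event 4, e2's response at time 4: events 1..3 linearize, events 1..4 do not
exhaustive check: the 2 completed LIFO stack ops admit one real-time order; illegal
take e1, e2: step 2 already fails, because e2 pop() → empty cannot occur there

not linearizable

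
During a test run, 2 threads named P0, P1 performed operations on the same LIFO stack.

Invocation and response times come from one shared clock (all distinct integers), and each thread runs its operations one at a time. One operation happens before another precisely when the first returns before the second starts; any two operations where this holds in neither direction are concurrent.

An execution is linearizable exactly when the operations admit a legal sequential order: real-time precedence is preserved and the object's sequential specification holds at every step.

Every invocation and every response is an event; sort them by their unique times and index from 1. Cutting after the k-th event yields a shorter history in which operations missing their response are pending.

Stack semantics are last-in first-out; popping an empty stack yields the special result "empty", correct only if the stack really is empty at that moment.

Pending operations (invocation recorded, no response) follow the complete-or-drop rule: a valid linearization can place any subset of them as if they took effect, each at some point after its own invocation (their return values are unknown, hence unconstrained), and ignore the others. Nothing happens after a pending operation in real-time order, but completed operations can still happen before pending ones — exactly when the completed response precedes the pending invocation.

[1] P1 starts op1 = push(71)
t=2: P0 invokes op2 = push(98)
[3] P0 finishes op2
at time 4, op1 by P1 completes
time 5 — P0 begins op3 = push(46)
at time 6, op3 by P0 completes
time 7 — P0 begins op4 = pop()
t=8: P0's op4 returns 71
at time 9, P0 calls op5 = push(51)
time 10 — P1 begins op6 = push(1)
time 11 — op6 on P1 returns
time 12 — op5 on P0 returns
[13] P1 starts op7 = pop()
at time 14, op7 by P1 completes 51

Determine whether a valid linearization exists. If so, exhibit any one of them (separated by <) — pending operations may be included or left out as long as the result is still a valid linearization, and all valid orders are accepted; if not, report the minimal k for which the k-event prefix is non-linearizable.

through event 7 a valid linearization exists; event 8 (op4 responding at time 8) ends that
checked exhaustively: 2 real-time-consistent orders of 4 completed operations, zero legal LIFO stack replays
e.g. op1, op2, op3, op4: illegal at step 4, since op4 pop() → 71 cannot apply there
e.g. op2, op1, op3, op4: illegal at step 4, since op4 pop() → 71 cannot apply there

not linearizable — minimal violating prefix: 8 events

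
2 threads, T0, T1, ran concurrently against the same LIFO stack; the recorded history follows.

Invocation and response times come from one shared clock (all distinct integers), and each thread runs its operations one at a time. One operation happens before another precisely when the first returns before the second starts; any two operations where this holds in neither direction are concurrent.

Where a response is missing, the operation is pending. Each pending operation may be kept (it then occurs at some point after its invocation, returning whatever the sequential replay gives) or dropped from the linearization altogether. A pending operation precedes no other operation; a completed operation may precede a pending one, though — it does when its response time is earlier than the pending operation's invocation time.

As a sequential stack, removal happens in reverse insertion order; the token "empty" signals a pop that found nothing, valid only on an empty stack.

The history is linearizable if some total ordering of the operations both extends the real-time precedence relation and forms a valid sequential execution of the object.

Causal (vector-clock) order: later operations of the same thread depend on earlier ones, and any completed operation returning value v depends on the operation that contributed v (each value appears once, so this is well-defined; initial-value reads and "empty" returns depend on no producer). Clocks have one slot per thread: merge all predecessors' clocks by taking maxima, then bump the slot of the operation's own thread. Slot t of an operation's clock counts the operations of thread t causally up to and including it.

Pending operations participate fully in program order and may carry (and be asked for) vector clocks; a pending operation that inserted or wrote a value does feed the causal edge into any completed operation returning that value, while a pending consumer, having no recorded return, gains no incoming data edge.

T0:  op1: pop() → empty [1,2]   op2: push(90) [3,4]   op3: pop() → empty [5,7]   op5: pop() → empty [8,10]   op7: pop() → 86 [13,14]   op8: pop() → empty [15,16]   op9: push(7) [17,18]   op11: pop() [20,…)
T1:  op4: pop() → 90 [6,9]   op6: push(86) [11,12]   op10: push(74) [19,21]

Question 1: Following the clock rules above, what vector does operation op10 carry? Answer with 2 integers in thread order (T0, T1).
Answer: (2, 3)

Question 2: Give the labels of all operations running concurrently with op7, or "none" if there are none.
Answer: none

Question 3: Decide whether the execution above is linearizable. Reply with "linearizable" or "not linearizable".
linearizable

a witness: op1, op2, op4, op3, op5, op6, op7, op8, op9, op10
1. op1 pop() → empty, leaving stack <>
2. op2 push(90), leaving stack <90>
3. op4 pop() → 90, leaving stack <>
4. op3 pop() → empty, leaving stack <>
5. op5 pop() → empty, leaving stack <>
6. op6 push(86), leaving stack <86>
7. op7 pop() → 86, leaving stack <>
8. op8 pop() → empty, leaving stack <>
9. op9 push(7), leaving stack <7>
10. op10 push(74), leaving stack <7,74>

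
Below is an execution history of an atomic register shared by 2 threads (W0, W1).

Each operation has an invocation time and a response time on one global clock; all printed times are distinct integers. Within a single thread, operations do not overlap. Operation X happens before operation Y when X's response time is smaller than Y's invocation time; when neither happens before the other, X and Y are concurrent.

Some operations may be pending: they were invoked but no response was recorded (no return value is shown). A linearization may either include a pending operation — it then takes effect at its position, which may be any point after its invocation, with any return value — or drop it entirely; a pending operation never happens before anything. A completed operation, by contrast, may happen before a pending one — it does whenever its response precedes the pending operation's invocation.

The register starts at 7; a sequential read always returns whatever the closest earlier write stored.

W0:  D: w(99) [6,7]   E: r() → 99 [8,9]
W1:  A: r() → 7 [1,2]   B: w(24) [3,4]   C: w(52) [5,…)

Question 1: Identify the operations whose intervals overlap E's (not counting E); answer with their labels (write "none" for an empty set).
E runs from 8 to 9; window-overlapping ops are concurrent
A [1,2]: before
B [3,4]: before
C [5,…): concurrent
D [6,7]: before

C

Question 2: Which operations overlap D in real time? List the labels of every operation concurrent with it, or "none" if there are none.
D spans [6,7]; an op avoiding the whole window 6..7 is ordered, any other is concurrent
A [1,2]: before
B [3,4]: before
C [5,…): concurrent
E [8,9]: after

C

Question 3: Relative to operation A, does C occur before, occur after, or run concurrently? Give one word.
C spans [5,…), A spans [1,2]
resp(A)=2 < inv(C)=5

after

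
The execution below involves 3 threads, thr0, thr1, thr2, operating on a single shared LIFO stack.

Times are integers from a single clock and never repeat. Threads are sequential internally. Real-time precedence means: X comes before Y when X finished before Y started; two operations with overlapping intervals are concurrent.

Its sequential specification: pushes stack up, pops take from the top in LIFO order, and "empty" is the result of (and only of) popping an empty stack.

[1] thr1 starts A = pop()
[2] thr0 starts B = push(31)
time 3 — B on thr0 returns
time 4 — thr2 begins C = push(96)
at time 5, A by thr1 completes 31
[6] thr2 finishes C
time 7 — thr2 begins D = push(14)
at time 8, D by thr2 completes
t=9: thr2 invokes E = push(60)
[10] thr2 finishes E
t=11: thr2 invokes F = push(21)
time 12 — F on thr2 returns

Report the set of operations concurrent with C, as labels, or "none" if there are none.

A

C spans [4,6]: anything still running between times 4 and 6 counts as concurrent
A [1,5]: concurrent
B [2,3]: before
D [7,8]: after
E [9,10]: after
F [11,12]: after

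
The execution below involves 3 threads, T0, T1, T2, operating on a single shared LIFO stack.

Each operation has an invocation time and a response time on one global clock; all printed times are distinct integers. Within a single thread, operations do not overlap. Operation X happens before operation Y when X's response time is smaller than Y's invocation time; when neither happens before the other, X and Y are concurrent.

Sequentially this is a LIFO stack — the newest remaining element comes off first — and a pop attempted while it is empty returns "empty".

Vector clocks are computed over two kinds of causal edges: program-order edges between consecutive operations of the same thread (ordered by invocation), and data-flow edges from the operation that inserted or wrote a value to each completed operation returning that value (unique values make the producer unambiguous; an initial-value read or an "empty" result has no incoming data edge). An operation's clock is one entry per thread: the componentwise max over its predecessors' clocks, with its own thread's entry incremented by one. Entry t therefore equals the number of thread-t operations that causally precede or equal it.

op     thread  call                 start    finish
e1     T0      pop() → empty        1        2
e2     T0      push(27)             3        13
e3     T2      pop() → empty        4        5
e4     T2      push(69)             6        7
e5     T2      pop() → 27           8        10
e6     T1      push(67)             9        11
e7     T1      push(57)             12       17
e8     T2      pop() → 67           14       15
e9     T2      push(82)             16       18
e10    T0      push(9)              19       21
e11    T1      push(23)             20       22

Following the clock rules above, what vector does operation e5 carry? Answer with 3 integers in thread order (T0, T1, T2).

(2, 0, 3)

no predecessors for e3 (invoked 4): T2 increments from zero → (0, 0, 1)
no predecessors for e6 (invoked 9): T1 increments from zero → (0, 1, 0)
no predecessors for e1 (invoked 1): T0 increments from zero → (1, 0, 0)
e4 (invocation 6): componentwise max over VC(e3)=(0, 0, 1), +1 at T2, giving (0, 0, 2)
e7 (invocation 12): componentwise max over VC(e6)=(0, 1, 0), +1 at T1, giving (0, 2, 0)
e2 (invocation 3): componentwise max over VC(e1)=(1, 0, 0), +1 at T0, giving (2, 0, 0)
e11 (invocation 20): componentwise max over VC(e7)=(0, 2, 0), +1 at T1, giving (0, 3, 0)
e10 (invocation 19): componentwise max over VC(e2)=(2, 0, 0), +1 at T0, giving (3, 0, 0)
e5 (invocation 8): componentwise max over VC(e2)=(2, 0, 0), VC(e4)=(0, 0, 2), +1 at T2, giving (2, 0, 3)
e8 (invocation 14): componentwise max over VC(e5)=(2, 0, 3), VC(e6)=(0, 1, 0), +1 at T2, giving (2, 1, 4)
e9 (invocation 16): componentwise max over VC(e8)=(2, 1, 4), +1 at T2, giving (2, 1, 5)
target: VC(e5) = (2, 0, 3)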